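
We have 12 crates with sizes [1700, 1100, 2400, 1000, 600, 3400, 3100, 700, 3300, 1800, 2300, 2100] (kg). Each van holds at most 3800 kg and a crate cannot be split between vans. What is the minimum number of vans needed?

Total = 3400 + 3300 + 3100 + 2400 + 2300 + 2100 + 1800 + 1700 + 1100 + 1000 + 700 + 600 = 23500 kg.
Lower bound: ⌈23500/3800⌉ = 7 vans.
A packing using 7 vans:
  van 1: 3400 = 3400
  van 2: 3300 = 3300
  van 3: 3100 + 700 = 3800
  van 4: 2400 + 1100 = 3500
  van 5: 2300 + 1000 = 3300
  van 6: 2100 + 1700 = 3800
  van 7: 1800 + 600 = 2400
This matches the lower bound, so 7 is optimal.

7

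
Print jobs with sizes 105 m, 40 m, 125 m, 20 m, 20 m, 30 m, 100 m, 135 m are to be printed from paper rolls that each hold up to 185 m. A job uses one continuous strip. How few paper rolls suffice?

4

Total = 135 + 125 + 105 + 100 + 40 + 30 + 20 + 20 = 575 m.
Lower bound: ⌈575/185⌉ = 4 paper rolls.
A packing using 4 paper rolls:
  roll 1: 135 + 40 = 175
  roll 2: 125 + 30 + 20 = 175
  roll 3: 105 + 20 = 125
  roll 4: 100 = 100
This matches the lower bound, so 4 is optimal.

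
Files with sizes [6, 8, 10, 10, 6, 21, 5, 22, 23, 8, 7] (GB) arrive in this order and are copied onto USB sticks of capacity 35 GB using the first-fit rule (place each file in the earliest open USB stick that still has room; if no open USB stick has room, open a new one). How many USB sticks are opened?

  6 → USB stick 1 (new)  [load 6/35]
  8 → USB stick 1  [load 14/35]
  10 → USB stick 1  [load 24/35]
  10 → USB stick 1  [load 34/35]
  6 → USB stick 2 (new)  [load 6/35]
  21 → USB stick 2  [load 27/35]
  5 → USB stick 2  [load 32/35]
  22 → USB stick 3 (new)  [load 22/35]
  23 → USB stick 4 (new)  [load 23/35]
  8 → USB stick 3  [load 30/35]
  7 → USB stick 4  [load 30/35]
4 USB sticks opened.

4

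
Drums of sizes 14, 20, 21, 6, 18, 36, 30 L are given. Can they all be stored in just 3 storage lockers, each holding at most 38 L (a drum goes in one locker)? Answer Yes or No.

Total = 145 L; ⌈145/38⌉ = 4.
At least 4 storage lockers are required, but only 3 are allowed.

No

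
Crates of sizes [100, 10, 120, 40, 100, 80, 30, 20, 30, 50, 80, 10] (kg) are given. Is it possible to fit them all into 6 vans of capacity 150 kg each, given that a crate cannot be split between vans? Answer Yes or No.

Yes

A valid assignment using 5 vans:
  van 1: 120 + 30 = 150
  van 2: 100 + 50 = 150
  van 3: 100 + 40 + 10 = 150
  van 4: 80 + 30 + 20 + 10 = 140
  van 5: 80 = 80
That uses only 5 ≤ 6, so 6 vans are enough.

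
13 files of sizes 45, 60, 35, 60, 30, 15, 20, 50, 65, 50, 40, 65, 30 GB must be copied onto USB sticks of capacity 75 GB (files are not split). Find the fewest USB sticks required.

9

Total = 65 + 65 + 60 + 60 + 50 + 50 + 45 + 40 + 35 + 30 + 30 + 20 + 15 = 565 GB.
Lower bound: ⌈565/75⌉ = 8 USB sticks.
A packing using 9 USB sticks:
  USB stick 1: 65 = 65
  USB stick 2: 65 = 65
  USB stick 3: 60 + 15 = 75
  USB stick 4: 60 = 60
  USB stick 5: 50 + 20 = 70
  USB stick 6: 50 = 50
  USB stick 7: 45 + 30 = 75
  USB stick 8: 40 + 35 = 75
  USB stick 9: 30 = 30
No arrangement into 8 USB sticks stays within capacity, so 9 is optimal.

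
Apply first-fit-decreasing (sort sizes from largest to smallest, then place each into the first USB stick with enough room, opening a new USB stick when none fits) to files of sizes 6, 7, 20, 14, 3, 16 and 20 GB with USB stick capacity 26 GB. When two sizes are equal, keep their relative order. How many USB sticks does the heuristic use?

Sorted descending: 20, 20, 16, 14, 7, 6, 3.
  20 → USB stick 1 (new)  [load 20/26]
  20 → USB stick 2 (new)  [load 20/26]
  16 → USB stick 3 (new)  [load 16/26]
  14 → USB stick 4 (new)  [load 14/26]
  7 → USB stick 3  [load 23/26]
  6 → USB stick 1  [load 26/26]
  3 → USB stick 2  [load 23/26]
4 USB sticks opened.

4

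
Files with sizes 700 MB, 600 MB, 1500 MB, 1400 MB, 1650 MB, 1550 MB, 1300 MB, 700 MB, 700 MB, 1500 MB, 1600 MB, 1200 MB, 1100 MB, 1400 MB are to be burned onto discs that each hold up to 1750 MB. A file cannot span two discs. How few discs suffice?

Total = 1650 + 1600 + 1550 + 1500 + 1500 + 1400 + 1400 + 1300 + 1200 + 1100 + 700 + 700 + 700 + 600 = 16900 MB.
Lower bound: ⌈16900/1750⌉ = 10 discs.
A packing using 12 discs:
  disc 1: 1650 = 1650
  disc 2: 1600 = 1600
  disc 3: 1550 = 1550
  disc 4: 1500 = 1500
  disc 5: 1500 = 1500
  disc 6: 1400 = 1400
  disc 7: 1400 = 1400
  disc 8: 1300 = 1300
  disc 9: 1200 = 1200
  disc 10: 1100 + 600 = 1700
  disc 11: 700 + 700 = 1400
  disc 12: 700 = 700
No arrangement into 11 discs stays within capacity, so 12 is optimal.

12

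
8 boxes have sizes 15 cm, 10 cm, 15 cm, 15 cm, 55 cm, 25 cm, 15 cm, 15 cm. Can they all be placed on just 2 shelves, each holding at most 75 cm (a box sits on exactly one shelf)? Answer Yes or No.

No

Total = 165 cm; ⌈165/75⌉ = 3.
At least 3 shelves are required, but only 2 are allowed.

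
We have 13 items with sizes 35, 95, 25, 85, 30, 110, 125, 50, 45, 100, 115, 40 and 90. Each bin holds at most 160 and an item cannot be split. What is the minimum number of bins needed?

Total = 125 + 115 + 110 + 100 + 95 + 90 + 85 + 50 + 45 + 40 + 35 + 30 + 25 = 945.
Lower bound: ⌈945/160⌉ = 6 bins.
Also, 7 items each exceed 80, and no two of those can share a bin, so at least 7 bins are needed.
A packing using 7 bins:
  bin 1: 125 + 35 = 160
  bin 2: 115 + 45 = 160
  bin 3: 110 + 50 = 160
  bin 4: 100 + 40 = 140
  bin 5: 95 + 30 + 25 = 150
  bin 6: 90 = 90
  bin 7: 85 = 85
This matches the lower bound, so 7 is optimal.

7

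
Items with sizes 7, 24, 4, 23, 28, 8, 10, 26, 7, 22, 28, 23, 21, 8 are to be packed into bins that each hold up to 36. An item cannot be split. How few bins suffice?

8

Total = 28 + 28 + 26 + 24 + 23 + 23 + 22 + 21 + 10 + 8 + 8 + 7 + 7 + 4 = 239.
Lower bound: ⌈239/36⌉ = 7 bins.
Also, 8 items each exceed 18, and no two of those can share a bin, so at least 8 bins are needed.
A packing using 8 bins:
  bin 1: 28 + 8 = 36
  bin 2: 28 + 8 = 36
  bin 3: 26 + 10 = 36
  bin 4: 24 + 7 + 4 = 35
  bin 5: 23 + 7 = 30
  bin 6: 23 = 23
  bin 7: 22 = 22
  bin 8: 21 = 21
This matches the lower bound, so 8 is optimal.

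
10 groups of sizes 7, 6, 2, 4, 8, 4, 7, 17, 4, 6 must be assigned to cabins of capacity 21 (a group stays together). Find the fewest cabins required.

Total = 17 + 8 + 7 + 7 + 6 + 6 + 4 + 4 + 4 + 2 = 65.
Lower bound: ⌈65/21⌉ = 4 cabins.
A packing using 4 cabins:
  cabin 1: 17 + 4 = 21
  cabin 2: 8 + 7 + 6 = 21
  cabin 3: 7 + 6 + 4 + 4 = 21
  cabin 4: 2 = 2
This matches the lower bound, so 4 is optimal.

4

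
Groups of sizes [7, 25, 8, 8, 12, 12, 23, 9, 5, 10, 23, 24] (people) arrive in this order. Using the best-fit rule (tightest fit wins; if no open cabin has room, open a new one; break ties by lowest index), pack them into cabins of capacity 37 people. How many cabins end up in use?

  7 → cabin 1 (new)  [load 7/37]
  25 → cabin 1  [load 32/37]
  8 → cabin 2 (new)  [load 8/37]
  8 → cabin 2  [load 16/37]
  12 → cabin 2  [load 28/37]
  12 → cabin 3 (new)  [load 12/37]
  23 → cabin 3  [load 35/37]
  9 → cabin 2  [load 37/37]
  5 → cabin 1  [load 37/37]
  10 → cabin 4 (new)  [load 10/37]
  23 → cabin 4  [load 33/37]
  24 → cabin 5 (new)  [load 24/37]
5 cabins opened.

5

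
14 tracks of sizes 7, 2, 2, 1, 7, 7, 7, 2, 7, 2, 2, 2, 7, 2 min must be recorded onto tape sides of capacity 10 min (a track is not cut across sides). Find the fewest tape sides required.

7

Total = 7 + 7 + 7 + 7 + 7 + 7 + 2 + 2 + 2 + 2 + 2 + 2 + 2 + 1 = 57 min.
Lower bound: ⌈57/10⌉ = 6 tape sides.
A packing using 7 tape sides:
  side 1: 7 + 2 + 1 = 10
  side 2: 7 + 2 = 9
  side 3: 7 + 2 = 9
  side 4: 7 + 2 = 9
  side 5: 7 + 2 = 9
  side 6: 7 + 2 = 9
  side 7: 2 = 2
No arrangement into 6 tape sides stays within capacity, so 7 is optimal.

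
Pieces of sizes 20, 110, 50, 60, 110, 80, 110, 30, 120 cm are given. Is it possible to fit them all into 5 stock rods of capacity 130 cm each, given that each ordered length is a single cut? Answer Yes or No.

Total = 690 cm; ⌈690/130⌉ = 6.
At least 6 stock rods are required, but only 5 are allowed.

No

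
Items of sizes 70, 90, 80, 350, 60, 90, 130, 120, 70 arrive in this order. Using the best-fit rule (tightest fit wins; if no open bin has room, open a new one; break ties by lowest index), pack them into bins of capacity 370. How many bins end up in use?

3

  70 → bin 1 (new)  [load 70/370]
  90 → bin 1  [load 160/370]
  80 → bin 1  [load 240/370]
  350 → bin 2 (new)  [load 350/370]
  60 → bin 1  [load 300/370]
  90 → bin 3 (new)  [load 90/370]
  130 → bin 3  [load 220/370]
  120 → bin 3  [load 340/370]
  70 → bin 1  [load 370/370]
3 bins opened.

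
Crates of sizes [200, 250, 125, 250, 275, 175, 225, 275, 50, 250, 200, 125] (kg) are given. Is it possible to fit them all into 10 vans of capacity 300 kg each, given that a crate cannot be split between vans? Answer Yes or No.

A valid assignment using 10 vans:
  van 1: 275 = 275
  van 2: 275 = 275
  van 3: 250 + 50 = 300
  van 4: 250 = 250
  van 5: 250 = 250
  van 6: 225 = 225
  van 7: 200 = 200
  van 8: 200 = 200
  van 9: 175 + 125 = 300
  van 10: 125 = 125
Every load is within 300 kg, so 10 vans suffice.

Yes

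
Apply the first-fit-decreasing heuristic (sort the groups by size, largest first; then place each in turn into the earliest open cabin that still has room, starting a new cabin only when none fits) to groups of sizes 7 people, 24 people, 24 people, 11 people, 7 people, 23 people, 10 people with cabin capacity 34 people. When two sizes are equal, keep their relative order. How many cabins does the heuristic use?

4

Sorted descending: 24, 24, 23, 11, 10, 7, 7.
  24 → cabin 1 (new)  [load 24/34]
  24 → cabin 2 (new)  [load 24/34]
  23 → cabin 3 (new)  [load 23/34]
  11 → cabin 3  [load 34/34]
  10 → cabin 1  [load 34/34]
  7 → cabin 2  [load 31/34]
  7 → cabin 4 (new)  [load 7/34]
4 cabins opened.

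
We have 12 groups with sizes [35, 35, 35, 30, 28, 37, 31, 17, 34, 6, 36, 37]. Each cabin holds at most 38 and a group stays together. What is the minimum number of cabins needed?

11

Total = 37 + 37 + 36 + 35 + 35 + 35 + 34 + 31 + 30 + 28 + 17 + 6 = 361.
Lower bound: ⌈361/38⌉ = 10 cabins.
A packing using 11 cabins:
  cabin 1: 37 = 37
  cabin 2: 37 = 37
  cabin 3: 36 = 36
  cabin 4: 35 = 35
  cabin 5: 35 = 35
  cabin 6: 35 = 35
  cabin 7: 34 = 34
  cabin 8: 31 + 6 = 37
  cabin 9: 30 = 30
  cabin 10: 28 = 28
  cabin 11: 17 = 17
No arrangement into 10 cabins stays within capacity, so 11 is optimal.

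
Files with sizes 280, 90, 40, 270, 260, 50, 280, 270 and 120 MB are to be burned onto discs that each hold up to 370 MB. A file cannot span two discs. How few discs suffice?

6

Total = 280 + 280 + 270 + 270 + 260 + 120 + 90 + 50 + 40 = 1660 MB.
Lower bound: ⌈1660/370⌉ = 5 discs.
A packing using 6 discs:
  disc 1: 280 + 90 = 370
  disc 2: 280 + 50 + 40 = 370
  disc 3: 270 = 270
  disc 4: 270 = 270
  disc 5: 260 = 260
  disc 6: 120 = 120
No arrangement into 5 discs stays within capacity, so 6 is optimal.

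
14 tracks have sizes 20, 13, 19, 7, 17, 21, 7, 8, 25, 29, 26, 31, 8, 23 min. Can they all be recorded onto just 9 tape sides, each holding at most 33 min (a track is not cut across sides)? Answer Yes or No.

A valid assignment using 9 tape sides:
  side 1: 31 = 31
  side 2: 29 = 29
  side 3: 26 + 7 = 33
  side 4: 25 + 8 = 33
  side 5: 23 + 8 = 31
  side 6: 21 + 7 = 28
  side 7: 20 + 13 = 33
  side 8: 19 = 19
  side 9: 17 = 17
Every load is within 33 min, so 9 tape sides suffice.

Yes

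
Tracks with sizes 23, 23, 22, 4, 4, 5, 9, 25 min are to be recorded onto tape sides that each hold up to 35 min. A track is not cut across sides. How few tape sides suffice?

Total = 25 + 23 + 23 + 22 + 9 + 5 + 4 + 4 = 115 min.
Lower bound: ⌈115/35⌉ = 4 tape sides.
A packing using 4 tape sides:
  side 1: 25 + 9 = 34
  side 2: 23 + 5 + 4 = 32
  side 3: 23 + 4 = 27
  side 4: 22 = 22
This matches the lower bound, so 4 is optimal.

4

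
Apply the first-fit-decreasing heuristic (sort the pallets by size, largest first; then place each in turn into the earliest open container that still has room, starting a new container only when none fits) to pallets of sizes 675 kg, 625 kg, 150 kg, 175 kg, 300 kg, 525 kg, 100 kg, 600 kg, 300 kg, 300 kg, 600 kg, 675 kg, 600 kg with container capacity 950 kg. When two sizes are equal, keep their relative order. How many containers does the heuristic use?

Sorted descending: 675, 675, 625, 600, 600, 600, 525, 300, 300, 300, 175, 150, 100.
  675 → container 1 (new)  [load 675/950]
  675 → container 2 (new)  [load 675/950]
  625 → container 3 (new)  [load 625/950]
  600 → container 4 (new)  [load 600/950]
  600 → container 5 (new)  [load 600/950]
  600 → container 6 (new)  [load 600/950]
  525 → container 7 (new)  [load 525/950]
  300 → container 3  [load 925/950]
  300 → container 4  [load 900/950]
  300 → container 5  [load 900/950]
  175 → container 1  [load 850/950]
  150 → container 2  [load 825/950]
  100 → container 1  [load 950/950]
7 containers opened.

7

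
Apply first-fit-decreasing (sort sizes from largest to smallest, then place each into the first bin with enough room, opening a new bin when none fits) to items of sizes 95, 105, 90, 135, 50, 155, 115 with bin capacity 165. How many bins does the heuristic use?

Sorted descending: 155, 135, 115, 105, 95, 90, 50.
  155 → bin 1 (new)  [load 155/165]
  135 → bin 2 (new)  [load 135/165]
  115 → bin 3 (new)  [load 115/165]
  105 → bin 4 (new)  [load 105/165]
  95 → bin 5 (new)  [load 95/165]
  90 → bin 6 (new)  [load 90/165]
  50 → bin 3  [load 165/165]
6 bins opened.

6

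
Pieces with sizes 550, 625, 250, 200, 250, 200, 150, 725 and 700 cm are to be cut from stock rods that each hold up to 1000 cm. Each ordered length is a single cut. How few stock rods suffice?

Total = 725 + 700 + 625 + 550 + 250 + 250 + 200 + 200 + 150 = 3650 cm.
Lower bound: ⌈3650/1000⌉ = 4 stock rods.
A packing using 4 stock rods:
  stock rod 1: 725 + 250 = 975
  stock rod 2: 700 + 250 = 950
  stock rod 3: 625 + 200 + 150 = 975
  stock rod 4: 550 + 200 = 750
This matches the lower bound, so 4 is optimal.

4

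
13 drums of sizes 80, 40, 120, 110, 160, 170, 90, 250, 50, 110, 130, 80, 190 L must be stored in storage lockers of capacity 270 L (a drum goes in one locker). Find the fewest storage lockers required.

6

Total = 250 + 190 + 170 + 160 + 130 + 120 + 110 + 110 + 90 + 80 + 80 + 50 + 40 = 1580 L.
Lower bound: ⌈1580/270⌉ = 6 storage lockers.
A packing using 6 storage lockers:
  locker 1: 250 = 250
  locker 2: 190 + 80 = 270
  locker 3: 170 + 90 = 260
  locker 4: 160 + 110 = 270
  locker 5: 130 + 80 + 50 = 260
  locker 6: 120 + 110 + 40 = 270
This matches the lower bound, so 6 is optimal.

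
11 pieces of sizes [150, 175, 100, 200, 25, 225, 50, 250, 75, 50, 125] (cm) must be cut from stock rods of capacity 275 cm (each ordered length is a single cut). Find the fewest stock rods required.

6

Total = 250 + 225 + 200 + 175 + 150 + 125 + 100 + 75 + 50 + 50 + 25 = 1425 cm.
Lower bound: ⌈1425/275⌉ = 6 stock rods.
A packing using 6 stock rods:
  stock rod 1: 250 + 25 = 275
  stock rod 2: 225 + 50 = 275
  stock rod 3: 200 + 75 = 275
  stock rod 4: 175 + 100 = 275
  stock rod 5: 150 + 125 = 275
  stock rod 6: 50 = 50
This matches the lower bound, so 6 is optimal.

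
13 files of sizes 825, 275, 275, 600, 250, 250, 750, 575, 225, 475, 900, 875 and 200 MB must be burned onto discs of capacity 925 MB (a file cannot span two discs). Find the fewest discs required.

Total = 900 + 875 + 825 + 750 + 600 + 575 + 475 + 275 + 275 + 250 + 250 + 225 + 200 = 6475 MB.
Lower bound: ⌈6475/925⌉ = 7 discs.
A packing using 8 discs:
  disc 1: 900 = 900
  disc 2: 875 = 875
  disc 3: 825 = 825
  disc 4: 750 = 750
  disc 5: 600 + 275 = 875
  disc 6: 575 + 275 = 850
  disc 7: 475 + 250 + 200 = 925
  disc 8: 250 + 225 = 475
No arrangement into 7 discs stays within capacity, so 8 is optimal.

8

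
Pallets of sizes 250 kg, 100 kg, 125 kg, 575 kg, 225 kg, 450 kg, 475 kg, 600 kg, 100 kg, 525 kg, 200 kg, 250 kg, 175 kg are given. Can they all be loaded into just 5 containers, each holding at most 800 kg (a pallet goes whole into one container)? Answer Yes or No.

No

Total = 4050 kg; ⌈4050/800⌉ = 6.
At least 6 containers are required, but only 5 are allowed.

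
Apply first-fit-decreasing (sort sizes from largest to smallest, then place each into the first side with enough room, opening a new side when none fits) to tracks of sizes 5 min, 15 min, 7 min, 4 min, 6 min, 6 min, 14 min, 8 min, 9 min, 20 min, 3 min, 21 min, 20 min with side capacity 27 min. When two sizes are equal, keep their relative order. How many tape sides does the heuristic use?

6

Sorted descending: 21, 20, 20, 15, 14, 9, 8, 7, 6, 6, 5, 4, 3.
  21 → side 1 (new)  [load 21/27]
  20 → side 2 (new)  [load 20/27]
  20 → side 3 (new)  [load 20/27]
  15 → side 4 (new)  [load 15/27]
  14 → side 5 (new)  [load 14/27]
  9 → side 4  [load 24/27]
  8 → side 5  [load 22/27]
  7 → side 2  [load 27/27]
  6 → side 1  [load 27/27]
  6 → side 3  [load 26/27]
  5 → side 5  [load 27/27]
  4 → side 6 (new)  [load 4/27]
  3 → side 4  [load 27/27]
6 tape sides opened.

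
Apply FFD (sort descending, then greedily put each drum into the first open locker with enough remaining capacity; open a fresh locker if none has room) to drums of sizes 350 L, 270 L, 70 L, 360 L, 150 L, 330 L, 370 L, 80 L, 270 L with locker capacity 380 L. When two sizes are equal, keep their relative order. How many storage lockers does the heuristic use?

7

Sorted descending: 370, 360, 350, 330, 270, 270, 150, 80, 70.
  370 → locker 1 (new)  [load 370/380]
  360 → locker 2 (new)  [load 360/380]
  350 → locker 3 (new)  [load 350/380]
  330 → locker 4 (new)  [load 330/380]
  270 → locker 5 (new)  [load 270/380]
  270 → locker 6 (new)  [load 270/380]
  150 → locker 7 (new)  [load 150/380]
  80 → locker 5  [load 350/380]
  70 → locker 6  [load 340/380]
7 storage lockers opened.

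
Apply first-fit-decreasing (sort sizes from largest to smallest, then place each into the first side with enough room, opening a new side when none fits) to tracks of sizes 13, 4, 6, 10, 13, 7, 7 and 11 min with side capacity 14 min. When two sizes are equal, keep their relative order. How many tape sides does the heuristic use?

6

Sorted descending: 13, 13, 11, 10, 7, 7, 6, 4.
  13 → side 1 (new)  [load 13/14]
  13 → side 2 (new)  [load 13/14]
  11 → side 3 (new)  [load 11/14]
  10 → side 4 (new)  [load 10/14]
  7 → side 5 (new)  [load 7/14]
  7 → side 5  [load 14/14]
  6 → side 6 (new)  [load 6/14]
  4 → side 4  [load 14/14]
6 tape sides opened.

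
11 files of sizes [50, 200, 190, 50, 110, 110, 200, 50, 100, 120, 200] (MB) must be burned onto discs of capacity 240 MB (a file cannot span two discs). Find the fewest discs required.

Total = 200 + 200 + 200 + 190 + 120 + 110 + 110 + 100 + 50 + 50 + 50 = 1380 MB.
Lower bound: ⌈1380/240⌉ = 6 discs.
A packing using 7 discs:
  disc 1: 200 = 200
  disc 2: 200 = 200
  disc 3: 200 = 200
  disc 4: 190 + 50 = 240
  disc 5: 120 + 110 = 230
  disc 6: 110 + 100 = 210
  disc 7: 50 + 50 = 100
No arrangement into 6 discs stays within capacity, so 7 is optimal.

7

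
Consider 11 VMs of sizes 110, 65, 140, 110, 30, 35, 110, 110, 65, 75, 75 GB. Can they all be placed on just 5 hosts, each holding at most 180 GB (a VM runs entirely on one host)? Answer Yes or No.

No

Total = 925 GB; ⌈925/180⌉ = 6.
At least 6 hosts are required, but only 5 are allowed.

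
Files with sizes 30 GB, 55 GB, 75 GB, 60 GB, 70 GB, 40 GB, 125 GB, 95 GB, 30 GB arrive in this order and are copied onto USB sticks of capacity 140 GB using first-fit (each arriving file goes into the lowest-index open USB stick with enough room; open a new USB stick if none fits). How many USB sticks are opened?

  30 → USB stick 1 (new)  [load 30/140]
  55 → USB stick 1  [load 85/140]
  75 → USB stick 2 (new)  [load 75/140]
  60 → USB stick 2  [load 135/140]
  70 → USB stick 3 (new)  [load 70/140]
  40 → USB stick 1  [load 125/140]
  125 → USB stick 4 (new)  [load 125/140]
  95 → USB stick 5 (new)  [load 95/140]
  30 → USB stick 3  [load 100/140]
5 USB sticks opened.

5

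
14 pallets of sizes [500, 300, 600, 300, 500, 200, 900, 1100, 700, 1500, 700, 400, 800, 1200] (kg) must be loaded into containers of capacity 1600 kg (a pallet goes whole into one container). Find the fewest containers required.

7

Total = 1500 + 1200 + 1100 + 900 + 800 + 700 + 700 + 600 + 500 + 500 + 400 + 300 + 300 + 200 = 9700 kg.
Lower bound: ⌈9700/1600⌉ = 7 containers.
A packing using 7 containers:
  container 1: 1500 = 1500
  container 2: 1200 + 400 = 1600
  container 3: 1100 + 500 = 1600
  container 4: 900 + 700 = 1600
  container 5: 800 + 700 = 1500
  container 6: 600 + 500 + 300 + 200 = 1600
  container 7: 300 = 300
This matches the lower bound, so 7 is optimal.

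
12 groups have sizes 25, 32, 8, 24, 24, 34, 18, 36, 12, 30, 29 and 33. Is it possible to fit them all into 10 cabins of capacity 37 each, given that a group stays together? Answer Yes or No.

A valid assignment using 10 cabins:
  cabin 1: 36 = 36
  cabin 2: 34 = 34
  cabin 3: 33 = 33
  cabin 4: 32 = 32
  cabin 5: 30 = 30
  cabin 6: 29 + 8 = 37
  cabin 7: 25 + 12 = 37
  cabin 8: 24 = 24
  cabin 9: 24 = 24
  cabin 10: 18 = 18
Every load is within 37, so 10 cabins suffice.

Yes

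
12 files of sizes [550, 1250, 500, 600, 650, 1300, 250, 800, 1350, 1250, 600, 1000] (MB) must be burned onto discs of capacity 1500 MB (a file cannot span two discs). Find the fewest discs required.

8

Total = 1350 + 1300 + 1250 + 1250 + 1000 + 800 + 650 + 600 + 600 + 550 + 500 + 250 = 10100 MB.
Lower bound: ⌈10100/1500⌉ = 7 discs.
A packing using 8 discs:
  disc 1: 1350 = 1350
  disc 2: 1300 = 1300
  disc 3: 1250 + 250 = 1500
  disc 4: 1250 = 1250
  disc 5: 1000 + 500 = 1500
  disc 6: 800 + 650 = 1450
  disc 7: 600 + 600 = 1200
  disc 8: 550 = 550
No arrangement into 7 discs stays within capacity, so 8 is optimal.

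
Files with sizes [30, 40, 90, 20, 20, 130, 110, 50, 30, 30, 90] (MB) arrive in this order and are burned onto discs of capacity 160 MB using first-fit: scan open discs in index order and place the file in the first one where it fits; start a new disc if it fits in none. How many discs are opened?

  30 → disc 1 (new)  [load 30/160]
  40 → disc 1  [load 70/160]
  90 → disc 1  [load 160/160]
  20 → disc 2 (new)  [load 20/160]
  20 → disc 2  [load 40/160]
  130 → disc 3 (new)  [load 130/160]
  110 → disc 2  [load 150/160]
  50 → disc 4 (new)  [load 50/160]
  30 → disc 3  [load 160/160]
  30 → disc 4  [load 80/160]
  90 → disc 5 (new)  [load 90/160]
5 discs opened.

5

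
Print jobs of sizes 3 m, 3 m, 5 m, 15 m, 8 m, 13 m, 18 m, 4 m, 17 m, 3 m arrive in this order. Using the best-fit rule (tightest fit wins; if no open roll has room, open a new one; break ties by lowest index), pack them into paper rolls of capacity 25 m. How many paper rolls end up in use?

  3 → roll 1 (new)  [load 3/25]
  3 → roll 1  [load 6/25]
  5 → roll 1  [load 11/25]
  15 → roll 2 (new)  [load 15/25]
  8 → roll 2  [load 23/25]
  13 → roll 1  [load 24/25]
  18 → roll 3 (new)  [load 18/25]
  4 → roll 3  [load 22/25]
  17 → roll 4 (new)  [load 17/25]
  3 → roll 3  [load 25/25]
4 paper rolls opened.

4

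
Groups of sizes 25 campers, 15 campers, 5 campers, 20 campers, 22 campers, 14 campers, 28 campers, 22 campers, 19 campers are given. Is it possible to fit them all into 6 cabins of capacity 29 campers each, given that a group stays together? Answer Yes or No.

Total = 170 campers; ⌈170/29⌉ = 6.
7 groups each exceed half the capacity and cannot share a cabin, forcing at least 7 cabins.
At least 7 cabins are required, but only 6 are allowed.

No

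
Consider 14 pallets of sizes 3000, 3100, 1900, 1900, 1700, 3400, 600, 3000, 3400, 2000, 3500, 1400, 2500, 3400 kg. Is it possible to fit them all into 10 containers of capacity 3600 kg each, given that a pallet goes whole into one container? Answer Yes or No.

Total = 34800 kg; ⌈34800/3600⌉ = 10.
11 pallets each exceed half the capacity and cannot share a container, forcing at least 11 containers.
At least 11 containers are required, but only 10 are allowed.

No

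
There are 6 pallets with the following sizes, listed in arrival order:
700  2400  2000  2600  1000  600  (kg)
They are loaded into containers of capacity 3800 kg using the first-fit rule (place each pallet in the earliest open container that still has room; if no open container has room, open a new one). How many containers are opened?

3

  700 → container 1 (new)  [load 700/3800]
  2400 → container 1  [load 3100/3800]
  2000 → container 2 (new)  [load 2000/3800]
  2600 → container 3 (new)  [load 2600/3800]
  1000 → container 2  [load 3000/3800]
  600 → container 1  [load 3700/3800]
3 containers opened.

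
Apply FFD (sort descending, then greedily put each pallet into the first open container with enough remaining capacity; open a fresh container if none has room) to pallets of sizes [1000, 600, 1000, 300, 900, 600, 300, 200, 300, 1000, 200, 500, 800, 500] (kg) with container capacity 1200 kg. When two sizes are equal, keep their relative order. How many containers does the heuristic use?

Sorted descending: 1000, 1000, 1000, 900, 800, 600, 600, 500, 500, 300, 300, 300, 200, 200.
  1000 → container 1 (new)  [load 1000/1200]
  1000 → container 2 (new)  [load 1000/1200]
  1000 → container 3 (new)  [load 1000/1200]
  900 → container 4 (new)  [load 900/1200]
  800 → container 5 (new)  [load 800/1200]
  600 → container 6 (new)  [load 600/1200]
  600 → container 6  [load 1200/1200]
  500 → container 7 (new)  [load 500/1200]
  500 → container 7  [load 1000/1200]
  300 → container 4  [load 1200/1200]
  300 → container 5  [load 1100/1200]
  300 → container 8 (new)  [load 300/1200]
  200 → container 1  [load 1200/1200]
  200 → container 2  [load 1200/1200]
8 containers opened.

8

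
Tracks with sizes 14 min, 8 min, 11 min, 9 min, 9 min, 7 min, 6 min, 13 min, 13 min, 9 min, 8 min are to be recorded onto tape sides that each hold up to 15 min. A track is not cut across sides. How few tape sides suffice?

Total = 14 + 13 + 13 + 11 + 9 + 9 + 9 + 8 + 8 + 7 + 6 = 107 min.
Lower bound: ⌈107/15⌉ = 8 tape sides.
Also, 9 tracks each exceed 15/2 min, and no two of those can share a side, so at least 9 tape sides are needed.
A packing using 9 tape sides:
  side 1: 14 = 14
  side 2: 13 = 13
  side 3: 13 = 13
  side 4: 11 = 11
  side 5: 9 + 6 = 15
  side 6: 9 = 9
  side 7: 9 = 9
  side 8: 8 + 7 = 15
  side 9: 8 = 8
This matches the lower bound, so 9 is optimal.

9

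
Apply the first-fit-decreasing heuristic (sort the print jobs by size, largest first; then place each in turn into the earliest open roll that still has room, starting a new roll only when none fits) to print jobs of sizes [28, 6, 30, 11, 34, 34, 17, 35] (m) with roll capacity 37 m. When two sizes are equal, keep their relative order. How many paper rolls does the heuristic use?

Sorted descending: 35, 34, 34, 30, 28, 17, 11, 6.
  35 → roll 1 (new)  [load 35/37]
  34 → roll 2 (new)  [load 34/37]
  34 → roll 3 (new)  [load 34/37]
  30 → roll 4 (new)  [load 30/37]
  28 → roll 5 (new)  [load 28/37]
  17 → roll 6 (new)  [load 17/37]
  11 → roll 6  [load 28/37]
  6 → roll 4  [load 36/37]
6 paper rolls opened.

6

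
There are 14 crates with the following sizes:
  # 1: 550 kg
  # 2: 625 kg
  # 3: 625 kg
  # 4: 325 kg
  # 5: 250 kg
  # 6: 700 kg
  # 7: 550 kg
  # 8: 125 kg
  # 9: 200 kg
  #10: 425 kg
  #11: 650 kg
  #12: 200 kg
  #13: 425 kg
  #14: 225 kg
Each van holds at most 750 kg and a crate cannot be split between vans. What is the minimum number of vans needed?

9

Total = 700 + 650 + 625 + 625 + 550 + 550 + 425 + 425 + 325 + 250 + 225 + 200 + 200 + 125 = 5875 kg.
Lower bound: ⌈5875/750⌉ = 8 vans.
A packing using 9 vans:
  van 1: 700 = 700
  van 2: 650 = 650
  van 3: 625 + 125 = 750
  van 4: 625 = 625
  van 5: 550 + 200 = 750
  van 6: 550 + 200 = 750
  van 7: 425 + 325 = 750
  van 8: 425 + 250 = 675
  van 9: 225 = 225
No arrangement into 8 vans stays within capacity, so 9 is optimal.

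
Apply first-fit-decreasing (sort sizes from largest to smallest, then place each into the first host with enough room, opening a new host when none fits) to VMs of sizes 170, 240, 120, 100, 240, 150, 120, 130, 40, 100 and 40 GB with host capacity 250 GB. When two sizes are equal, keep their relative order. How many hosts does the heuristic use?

6

Sorted descending: 240, 240, 170, 150, 130, 120, 120, 100, 100, 40, 40.
  240 → host 1 (new)  [load 240/250]
  240 → host 2 (new)  [load 240/250]
  170 → host 3 (new)  [load 170/250]
  150 → host 4 (new)  [load 150/250]
  130 → host 5 (new)  [load 130/250]
  120 → host 5  [load 250/250]
  120 → host 6 (new)  [load 120/250]
  100 → host 4  [load 250/250]
  100 → host 6  [load 220/250]
  40 → host 3  [load 210/250]
  40 → host 3  [load 250/250]
6 hosts opened.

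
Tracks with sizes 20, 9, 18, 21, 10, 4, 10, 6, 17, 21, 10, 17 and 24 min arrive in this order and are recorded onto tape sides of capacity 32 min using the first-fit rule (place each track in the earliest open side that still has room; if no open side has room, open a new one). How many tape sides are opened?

  20 → side 1 (new)  [load 20/32]
  9 → side 1  [load 29/32]
  18 → side 2 (new)  [load 18/32]
  21 → side 3 (new)  [load 21/32]
  10 → side 2  [load 28/32]
  4 → side 2  [load 32/32]
  10 → side 3  [load 31/32]
  6 → side 4 (new)  [load 6/32]
  17 → side 4  [load 23/32]
  21 → side 5 (new)  [load 21/32]
  10 → side 5  [load 31/32]
  17 → side 6 (new)  [load 17/32]
  24 → side 7 (new)  [load 24/32]
7 tape sides opened.

7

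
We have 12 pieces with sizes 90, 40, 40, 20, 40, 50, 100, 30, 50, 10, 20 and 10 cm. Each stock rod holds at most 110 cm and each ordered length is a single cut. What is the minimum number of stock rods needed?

Total = 100 + 90 + 50 + 50 + 40 + 40 + 40 + 30 + 20 + 20 + 10 + 10 = 500 cm.
Lower bound: ⌈500/110⌉ = 5 stock rods.
A packing using 5 stock rods:
  stock rod 1: 100 + 10 = 110
  stock rod 2: 90 + 20 = 110
  stock rod 3: 50 + 50 + 10 = 110
  stock rod 4: 40 + 40 + 30 = 110
  stock rod 5: 40 + 20 = 60
This matches the lower bound, so 5 is optimal.

5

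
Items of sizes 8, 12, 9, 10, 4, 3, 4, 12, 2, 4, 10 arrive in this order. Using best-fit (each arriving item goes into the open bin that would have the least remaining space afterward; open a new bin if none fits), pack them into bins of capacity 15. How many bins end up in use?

6

  8 → bin 1 (new)  [load 8/15]
  12 → bin 2 (new)  [load 12/15]
  9 → bin 3 (new)  [load 9/15]
  10 → bin 4 (new)  [load 10/15]
  4 → bin 4  [load 14/15]
  3 → bin 2  [load 15/15]
  4 → bin 3  [load 13/15]
  12 → bin 5 (new)  [load 12/15]
  2 → bin 3  [load 15/15]
  4 → bin 1  [load 12/15]
  10 → bin 6 (new)  [load 10/15]
6 bins opened.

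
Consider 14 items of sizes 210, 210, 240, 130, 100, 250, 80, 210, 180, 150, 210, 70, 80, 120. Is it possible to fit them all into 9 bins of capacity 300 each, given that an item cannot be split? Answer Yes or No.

Yes

A valid assignment using 9 bins:
  bin 1: 250 = 250
  bin 2: 240 = 240
  bin 3: 210 + 80 = 290
  bin 4: 210 + 80 = 290
  bin 5: 210 + 70 = 280
  bin 6: 210 = 210
  bin 7: 180 + 120 = 300
  bin 8: 150 + 130 = 280
  bin 9: 100 = 100
Every load is within 300, so 9 bins suffice.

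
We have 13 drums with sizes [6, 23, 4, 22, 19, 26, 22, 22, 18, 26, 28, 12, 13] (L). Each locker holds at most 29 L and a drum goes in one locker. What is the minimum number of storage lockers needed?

10

Total = 28 + 26 + 26 + 23 + 22 + 22 + 22 + 19 + 18 + 13 + 12 + 6 + 4 = 241 L.
Lower bound: ⌈241/29⌉ = 9 storage lockers.
A packing using 10 storage lockers:
  locker 1: 28 = 28
  locker 2: 26 = 26
  locker 3: 26 = 26
  locker 4: 23 + 6 = 29
  locker 5: 22 + 4 = 26
  locker 6: 22 = 22
  locker 7: 22 = 22
  locker 8: 19 = 19
  locker 9: 18 = 18
  locker 10: 13 + 12 = 25
No arrangement into 9 storage lockers stays within capacity, so 10 is optimal.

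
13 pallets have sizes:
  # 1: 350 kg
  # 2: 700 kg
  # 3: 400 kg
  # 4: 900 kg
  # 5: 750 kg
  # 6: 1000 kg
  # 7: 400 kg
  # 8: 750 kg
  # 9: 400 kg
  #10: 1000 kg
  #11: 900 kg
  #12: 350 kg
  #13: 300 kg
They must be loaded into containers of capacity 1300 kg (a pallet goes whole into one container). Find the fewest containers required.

7

Total = 1000 + 1000 + 900 + 900 + 750 + 750 + 700 + 400 + 400 + 400 + 350 + 350 + 300 = 8200 kg.
Lower bound: ⌈8200/1300⌉ = 7 containers.
A packing using 7 containers:
  container 1: 1000 + 300 = 1300
  container 2: 1000 = 1000
  container 3: 900 + 400 = 1300
  container 4: 900 + 400 = 1300
  container 5: 750 + 400 = 1150
  container 6: 750 + 350 = 1100
  container 7: 700 + 350 = 1050
This matches the lower bound, so 7 is optimal.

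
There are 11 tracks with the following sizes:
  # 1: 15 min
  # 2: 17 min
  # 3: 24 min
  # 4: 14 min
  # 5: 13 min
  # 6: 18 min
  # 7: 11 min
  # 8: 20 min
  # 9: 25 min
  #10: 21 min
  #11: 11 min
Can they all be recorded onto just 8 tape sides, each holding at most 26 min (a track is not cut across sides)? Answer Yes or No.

No

Total = 189 min; ⌈189/26⌉ = 8.
The bound of 8 does not rule out 8, but exhaustive search shows no assignment into 8 tape sides of capacity 26 min exists — the minimum is 9.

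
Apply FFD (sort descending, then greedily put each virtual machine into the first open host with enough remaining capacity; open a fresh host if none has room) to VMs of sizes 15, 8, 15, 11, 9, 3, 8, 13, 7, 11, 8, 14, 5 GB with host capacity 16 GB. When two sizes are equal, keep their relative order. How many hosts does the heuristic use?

9

Sorted descending: 15, 15, 14, 13, 11, 11, 9, 8, 8, 8, 7, 5, 3.
  15 → host 1 (new)  [load 15/16]
  15 → host 2 (new)  [load 15/16]
  14 → host 3 (new)  [load 14/16]
  13 → host 4 (new)  [load 13/16]
  11 → host 5 (new)  [load 11/16]
  11 → host 6 (new)  [load 11/16]
  9 → host 7 (new)  [load 9/16]
  8 → host 8 (new)  [load 8/16]
  8 → host 8  [load 16/16]
  8 → host 9 (new)  [load 8/16]
  7 → host 7  [load 16/16]
  5 → host 5  [load 16/16]
  3 → host 4  [load 16/16]
9 hosts opened.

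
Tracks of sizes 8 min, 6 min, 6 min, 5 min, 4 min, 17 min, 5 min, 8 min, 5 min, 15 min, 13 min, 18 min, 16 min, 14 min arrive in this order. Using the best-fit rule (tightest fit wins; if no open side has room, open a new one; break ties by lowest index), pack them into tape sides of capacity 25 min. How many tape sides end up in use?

8

  8 → side 1 (new)  [load 8/25]
  6 → side 1  [load 14/25]
  6 → side 1  [load 20/25]
  5 → side 1  [load 25/25]
  4 → side 2 (new)  [load 4/25]
  17 → side 2  [load 21/25]
  5 → side 3 (new)  [load 5/25]
  8 → side 3  [load 13/25]
  5 → side 3  [load 18/25]
  15 → side 4 (new)  [load 15/25]
  13 → side 5 (new)  [load 13/25]
  18 → side 6 (new)  [load 18/25]
  16 → side 7 (new)  [load 16/25]
  14 → side 8 (new)  [load 14/25]
8 tape sides opened.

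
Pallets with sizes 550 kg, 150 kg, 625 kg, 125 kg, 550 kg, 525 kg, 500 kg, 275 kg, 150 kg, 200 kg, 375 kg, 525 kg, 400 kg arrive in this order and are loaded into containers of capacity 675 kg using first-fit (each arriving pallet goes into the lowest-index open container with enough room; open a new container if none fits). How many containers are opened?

9

  550 → container 1 (new)  [load 550/675]
  150 → container 2 (new)  [load 150/675]
  625 → container 3 (new)  [load 625/675]
  125 → container 1  [load 675/675]
  550 → container 4 (new)  [load 550/675]
  525 → container 2  [load 675/675]
  500 → container 5 (new)  [load 500/675]
  275 → container 6 (new)  [load 275/675]
  150 → container 5  [load 650/675]
  200 → container 6  [load 475/675]
  375 → container 7 (new)  [load 375/675]
  525 → container 8 (new)  [load 525/675]
  400 → container 9 (new)  [load 400/675]
9 containers opened.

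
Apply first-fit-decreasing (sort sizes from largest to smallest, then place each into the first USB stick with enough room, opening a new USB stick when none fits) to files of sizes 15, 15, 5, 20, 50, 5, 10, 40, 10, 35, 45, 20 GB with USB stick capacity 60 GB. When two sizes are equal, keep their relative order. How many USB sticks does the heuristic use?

Sorted descending: 50, 45, 40, 35, 20, 20, 15, 15, 10, 10, 5, 5.
  50 → USB stick 1 (new)  [load 50/60]
  45 → USB stick 2 (new)  [load 45/60]
  40 → USB stick 3 (new)  [load 40/60]
  35 → USB stick 4 (new)  [load 35/60]
  20 → USB stick 3  [load 60/60]
  20 → USB stick 4  [load 55/60]
  15 → USB stick 2  [load 60/60]
  15 → USB stick 5 (new)  [load 15/60]
  10 → USB stick 1  [load 60/60]
  10 → USB stick 5  [load 25/60]
  5 → USB stick 4  [load 60/60]
  5 → USB stick 5  [load 30/60]
5 USB sticks opened.

5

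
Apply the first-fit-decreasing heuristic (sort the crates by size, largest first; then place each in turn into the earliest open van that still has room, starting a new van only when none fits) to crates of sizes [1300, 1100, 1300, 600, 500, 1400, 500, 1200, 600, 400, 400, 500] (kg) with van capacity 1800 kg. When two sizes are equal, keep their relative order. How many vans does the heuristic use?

Sorted descending: 1400, 1300, 1300, 1200, 1100, 600, 600, 500, 500, 500, 400, 400.
  1400 → van 1 (new)  [load 1400/1800]
  1300 → van 2 (new)  [load 1300/1800]
  1300 → van 3 (new)  [load 1300/1800]
  1200 → van 4 (new)  [load 1200/1800]
  1100 → van 5 (new)  [load 1100/1800]
  600 → van 4  [load 1800/1800]
  600 → van 5  [load 1700/1800]
  500 → van 2  [load 1800/1800]
  500 → van 3  [load 1800/1800]
  500 → van 6 (new)  [load 500/1800]
  400 → van 1  [load 1800/1800]
  400 → van 6  [load 900/1800]
6 vans opened.

6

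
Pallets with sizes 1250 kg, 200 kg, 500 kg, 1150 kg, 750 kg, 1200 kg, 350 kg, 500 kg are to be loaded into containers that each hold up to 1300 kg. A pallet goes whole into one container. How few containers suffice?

5

Total = 1250 + 1200 + 1150 + 750 + 500 + 500 + 350 + 200 = 5900 kg.
Lower bound: ⌈5900/1300⌉ = 5 containers.
A packing using 5 containers:
  container 1: 1250 = 1250
  container 2: 1200 = 1200
  container 3: 1150 = 1150
  container 4: 750 + 500 = 1250
  container 5: 500 + 350 + 200 = 1050
This matches the lower bound, so 5 is optimal.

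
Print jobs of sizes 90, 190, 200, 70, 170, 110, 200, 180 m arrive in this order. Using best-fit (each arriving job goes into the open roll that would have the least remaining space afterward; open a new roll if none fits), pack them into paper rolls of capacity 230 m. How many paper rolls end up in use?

7

  90 → roll 1 (new)  [load 90/230]
  190 → roll 2 (new)  [load 190/230]
  200 → roll 3 (new)  [load 200/230]
  70 → roll 1  [load 160/230]
  170 → roll 4 (new)  [load 170/230]
  110 → roll 5 (new)  [load 110/230]
  200 → roll 6 (new)  [load 200/230]
  180 → roll 7 (new)  [load 180/230]
7 paper rolls opened.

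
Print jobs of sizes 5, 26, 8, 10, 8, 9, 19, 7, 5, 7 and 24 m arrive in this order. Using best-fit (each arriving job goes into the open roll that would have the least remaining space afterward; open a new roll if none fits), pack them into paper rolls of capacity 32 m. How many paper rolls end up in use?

  5 → roll 1 (new)  [load 5/32]
  26 → roll 1  [load 31/32]
  8 → roll 2 (new)  [load 8/32]
  10 → roll 2  [load 18/32]
  8 → roll 2  [load 26/32]
  9 → roll 3 (new)  [load 9/32]
  19 → roll 3  [load 28/32]
  7 → roll 4 (new)  [load 7/32]
  5 → roll 2  [load 31/32]
  7 → roll 4  [load 14/32]
  24 → roll 5 (new)  [load 24/32]
5 paper rolls opened.

5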